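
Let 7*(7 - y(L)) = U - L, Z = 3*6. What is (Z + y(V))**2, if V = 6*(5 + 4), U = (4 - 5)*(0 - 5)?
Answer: 1024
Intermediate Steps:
U = 5 (U = -1*(-5) = 5)
V = 54 (V = 6*9 = 54)
Z = 18
y(L) = 44/7 + L/7 (y(L) = 7 - (5 - L)/7 = 7 + (-5/7 + L/7) = 44/7 + L/7)
(Z + y(V))**2 = (18 + (44/7 + (1/7)*54))**2 = (18 + (44/7 + 54/7))**2 = (18 + 14)**2 = 32**2 = 1024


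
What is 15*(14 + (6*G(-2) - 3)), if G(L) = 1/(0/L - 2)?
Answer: 120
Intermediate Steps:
G(L) = -½ (G(L) = 1/(0 - 2) = 1/(-2) = -½)
15*(14 + (6*G(-2) - 3)) = 15*(14 + (6*(-½) - 3)) = 15*(14 + (-3 - 3)) = 15*(14 - 6) = 15*8 = 120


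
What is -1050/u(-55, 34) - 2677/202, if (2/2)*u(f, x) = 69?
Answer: -132271/4646 ≈ -28.470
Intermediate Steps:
u(f, x) = 69
-1050/u(-55, 34) - 2677/202 = -1050/69 - 2677/202 = -1050*1/69 - 2677*1/202 = -350/23 - 2677/202 = -132271/4646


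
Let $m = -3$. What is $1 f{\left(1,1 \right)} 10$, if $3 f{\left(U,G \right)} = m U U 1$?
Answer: $-10$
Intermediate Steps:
$f{\left(U,G \right)} = - U^{2}$ ($f{\left(U,G \right)} = \frac{\left(-3\right) U U 1}{3} = \frac{\left(-3\right) U^{2} \cdot 1}{3} = \frac{\left(-3\right) U^{2}}{3} = - U^{2}$)
$1 f{\left(1,1 \right)} 10 = 1 \left(- 1^{2}\right) 10 = 1 \left(\left(-1\right) 1\right) 10 = 1 \left(-1\right) 10 = \left(-1\right) 10 = -10$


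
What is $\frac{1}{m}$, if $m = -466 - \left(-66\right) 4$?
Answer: $- \frac{1}{202} \approx -0.0049505$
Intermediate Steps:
$m = -202$ ($m = -466 - -264 = -466 + 264 = -202$)
$\frac{1}{m} = \frac{1}{-202} = - \frac{1}{202}$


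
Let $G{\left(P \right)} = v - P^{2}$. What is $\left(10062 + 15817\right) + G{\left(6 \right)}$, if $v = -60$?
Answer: $25783$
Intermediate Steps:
$G{\left(P \right)} = -60 - P^{2}$
$\left(10062 + 15817\right) + G{\left(6 \right)} = \left(10062 + 15817\right) - 96 = 25879 - 96 = 25783$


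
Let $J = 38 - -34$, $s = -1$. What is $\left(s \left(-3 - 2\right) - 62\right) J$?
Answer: $-4104$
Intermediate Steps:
$J = 72$ ($J = 38 + 34 = 72$)
$\left(s \left(-3 - 2\right) - 62\right) J = \left(- (-3 - 2) - 62\right) 72 = \left(\left(-1\right) \left(-5\right) - 62\right) 72 = \left(5 - 62\right) 72 = \left(-57\right) 72 = -4104$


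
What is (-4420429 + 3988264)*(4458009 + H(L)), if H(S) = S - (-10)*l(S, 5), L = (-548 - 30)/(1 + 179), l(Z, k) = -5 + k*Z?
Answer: -3853006154027/2 ≈ -1.9265e+12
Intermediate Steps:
l(Z, k) = -5 + Z*k
L = -289/90 (L = -578/180 = -578*1/180 = -289/90 ≈ -3.2111)
H(S) = -50 + 51*S (H(S) = S - (-10)*(-5 + S*5) = S - (-10)*(-5 + 5*S) = S - (50 - 50*S) = S + (-50 + 50*S) = -50 + 51*S)
(-4420429 + 3988264)*(4458009 + H(L)) = (-4420429 + 3988264)*(4458009 + (-50 + 51*(-289/90))) = -432165*(4458009 + (-50 - 4913/30)) = -432165*(4458009 - 6413/30) = -432165*133733857/30 = -3853006154027/2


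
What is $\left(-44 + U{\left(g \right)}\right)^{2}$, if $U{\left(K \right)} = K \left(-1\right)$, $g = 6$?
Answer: $2500$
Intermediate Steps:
$U{\left(K \right)} = - K$
$\left(-44 + U{\left(g \right)}\right)^{2} = \left(-44 - 6\right)^{2} = \left(-50\right)^{2} = 2500$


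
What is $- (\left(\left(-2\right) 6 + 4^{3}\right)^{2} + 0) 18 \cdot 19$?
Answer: $-924768$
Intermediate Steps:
$- (\left(\left(-2\right) 6 + 4^{3}\right)^{2} + 0) 18 \cdot 19 = - (\left(-12 + 64\right)^{2} + 0) 18 \cdot 19 = - (52^{2} + 0) 18 \cdot 19 = - (2704 + 0) 18 \cdot 19 = \left(-1\right) 2704 \cdot 18 \cdot 19 = \left(-2704\right) 18 \cdot 19 = \left(-48672\right) 19 = -924768$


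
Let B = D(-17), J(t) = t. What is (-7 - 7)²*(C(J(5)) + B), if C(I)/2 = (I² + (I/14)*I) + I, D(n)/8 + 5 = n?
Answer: -22036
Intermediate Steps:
D(n) = -40 + 8*n
C(I) = 2*I + 15*I²/7 (C(I) = 2*((I² + (I/14)*I) + I) = 2*((I² + I²/14) + I) = 2*(15*I²/14 + I) = 2*(I + 15*I²/14) = 2*I + 15*I²/7)
B = -176 (B = -40 + 8*(-17) = -40 - 136 = -176)
(-7 - 7)²*(C(J(5)) + B) = (-7 - 7)²*((⅐)*5*(14 + 15*5) - 176) = (-14)²*((⅐)*5*(14 + 75) - 176) = 196*((⅐)*5*89 - 176) = 196*(445/7 - 176) = 196*(-787/7) = -22036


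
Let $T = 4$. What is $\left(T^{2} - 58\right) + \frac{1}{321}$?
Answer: $- \frac{13481}{321} \approx -41.997$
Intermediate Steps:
$\left(T^{2} - 58\right) + \frac{1}{321} = \left(4^{2} - 58\right) + \frac{1}{321} = \left(16 - 58\right) + \frac{1}{321} = -42 + \frac{1}{321} = - \frac{13481}{321}$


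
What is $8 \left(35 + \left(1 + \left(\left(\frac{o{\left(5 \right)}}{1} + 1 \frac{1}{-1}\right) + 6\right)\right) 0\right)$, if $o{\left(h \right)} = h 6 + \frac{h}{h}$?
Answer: $280$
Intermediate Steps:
$o{\left(h \right)} = 1 + 6 h$ ($o{\left(h \right)} = 6 h + 1 = 1 + 6 h$)
$8 \left(35 + \left(1 + \left(\left(\frac{o{\left(5 \right)}}{1} + 1 \frac{1}{-1}\right) + 6\right)\right) 0\right) = 8 \left(35 + \left(1 + \left(\left(\frac{1 + 6 \cdot 5}{1} + 1 \frac{1}{-1}\right) + 6\right)\right) 0\right) = 8 \left(35 + \left(1 + \left(\left(\left(1 + 30\right) 1 + 1 \left(-1\right)\right) + 6\right)\right) 0\right) = 8 \left(35 + \left(1 + \left(\left(31 \cdot 1 - 1\right) + 6\right)\right) 0\right) = 8 \left(35 + \left(1 + \left(\left(31 - 1\right) + 6\right)\right) 0\right) = 8 \left(35 + \left(1 + \left(30 + 6\right)\right) 0\right) = 8 \left(35 + \left(1 + 36\right) 0\right) = 8 \left(35 + 37 \cdot 0\right) = 8 \left(35 + 0\right) = 8 \cdot 35 = 280$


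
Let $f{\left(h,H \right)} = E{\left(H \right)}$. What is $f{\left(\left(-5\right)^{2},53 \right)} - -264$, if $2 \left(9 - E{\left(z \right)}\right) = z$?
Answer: $\frac{493}{2} \approx 246.5$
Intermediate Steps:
$E{\left(z \right)} = 9 - \frac{z}{2}$
$f{\left(h,H \right)} = 9 - \frac{H}{2}$
$f{\left(\left(-5\right)^{2},53 \right)} - -264 = \left(9 - \frac{53}{2}\right) - -264 = \left(9 - \frac{53}{2}\right) + 264 = - \frac{35}{2} + 264 = \frac{493}{2}$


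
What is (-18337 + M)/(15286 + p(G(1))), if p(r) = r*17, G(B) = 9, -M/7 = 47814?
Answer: -353035/15439 ≈ -22.866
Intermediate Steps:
M = -334698 (M = -7*47814 = -334698)
p(r) = 17*r
(-18337 + M)/(15286 + p(G(1))) = (-18337 - 334698)/(15286 + 17*9) = -353035/(15286 + 153) = -353035/15439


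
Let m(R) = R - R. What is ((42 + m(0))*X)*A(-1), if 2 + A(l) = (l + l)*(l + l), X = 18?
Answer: 1512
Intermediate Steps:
A(l) = -2 + 4*l² (A(l) = -2 + (l + l)*(l + l) = -2 + (2*l)*(2*l) = -2 + 4*l²)
m(R) = 0
((42 + m(0))*X)*A(-1) = ((42 + 0)*18)*(-2 + 4*(-1)²) = (42*18)*(-2 + 4*1) = 756*(-2 + 4) = 756*2 = 1512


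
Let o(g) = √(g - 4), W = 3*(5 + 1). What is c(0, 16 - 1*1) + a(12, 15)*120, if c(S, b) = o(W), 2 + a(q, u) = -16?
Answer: -2160 + √14 ≈ -2156.3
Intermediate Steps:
W = 18 (W = 3*6 = 18)
a(q, u) = -18 (a(q, u) = -2 - 16 = -18)
o(g) = √(-4 + g)
c(S, b) = √14 (c(S, b) = √(-4 + 18) = √14)
c(0, 16 - 1*1) + a(12, 15)*120 = √14 - 18*120 = √14 - 2160 = -2160 + √14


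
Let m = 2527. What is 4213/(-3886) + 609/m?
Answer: -1182811/1402846 ≈ -0.84315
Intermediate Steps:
4213/(-3886) + 609/m = 4213/(-3886) + 609/2527 = 4213*(-1/3886) + 609*(1/2527) = -4213/3886 + 87/361 = -1182811/1402846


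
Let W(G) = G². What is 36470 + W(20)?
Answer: 36870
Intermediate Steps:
36470 + W(20) = 36470 + 20² = 36470 + 400 = 36870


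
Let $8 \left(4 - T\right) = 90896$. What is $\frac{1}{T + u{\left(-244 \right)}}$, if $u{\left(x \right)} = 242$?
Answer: $- \frac{1}{11116} \approx -8.996 \cdot 10^{-5}$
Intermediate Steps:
$T = -11358$ ($T = 4 - 11362 = -11358$)
$\frac{1}{T + u{\left(-244 \right)}} = \frac{1}{-11358 + 242} = \frac{1}{-11116} = - \frac{1}{11116}$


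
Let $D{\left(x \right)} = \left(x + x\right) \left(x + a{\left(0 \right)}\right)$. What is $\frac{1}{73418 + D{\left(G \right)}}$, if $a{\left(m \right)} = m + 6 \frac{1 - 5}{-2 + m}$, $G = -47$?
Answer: $\frac{1}{76708} \approx 1.3036 \cdot 10^{-5}$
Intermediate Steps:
$a{\left(m \right)} = m - \frac{24}{-2 + m}$ ($a{\left(m \right)} = m + 6 \left(- \frac{4}{-2 + m}\right) = m - \frac{24}{-2 + m}$)
$D{\left(x \right)} = 2 x \left(12 + x\right)$ ($D{\left(x \right)} = \left(x + x\right) \left(x + \frac{-24 + 0^{2} - 0}{-2 + 0}\right) = 2 x \left(x + \frac{-24 + 0 + 0}{-2}\right) = 2 x \left(x - -12\right) = 2 x \left(x + 12\right) = 2 x \left(12 + x\right)$)
$\frac{1}{73418 + D{\left(G \right)}} = \frac{1}{73418 + 2 \left(-47\right) \left(12 - 47\right)} = \frac{1}{73418 + 2 \left(-47\right) \left(-35\right)} = \frac{1}{73418 + 3290} = \frac{1}{76708}$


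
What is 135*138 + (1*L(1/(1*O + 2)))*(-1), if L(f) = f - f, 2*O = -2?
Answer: 18630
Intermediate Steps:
O = -1 (O = (½)*(-2) = -1)
L(f) = 0
135*138 + (1*L(1/(1*O + 2)))*(-1) = 135*138 + (1*0)*(-1) = 18630 + 0*(-1) = 18630 + 0 = 18630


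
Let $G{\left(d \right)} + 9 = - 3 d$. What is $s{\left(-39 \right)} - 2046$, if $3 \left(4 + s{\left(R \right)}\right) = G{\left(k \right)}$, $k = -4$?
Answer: $-2049$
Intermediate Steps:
$G{\left(d \right)} = -9 - 3 d$
$s{\left(R \right)} = -3$ ($s{\left(R \right)} = -4 + \frac{-9 - -12}{3} = -4 + \frac{-9 + 12}{3} = -4 + \frac{1}{3} \cdot 3 = -4 + 1 = -3$)
$s{\left(-39 \right)} - 2046 = -3 - 2046 = -2049$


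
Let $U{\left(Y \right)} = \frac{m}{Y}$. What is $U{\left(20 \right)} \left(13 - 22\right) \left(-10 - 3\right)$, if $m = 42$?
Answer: $\frac{2457}{10} \approx 245.7$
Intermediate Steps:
$U{\left(Y \right)} = \frac{42}{Y}$
$U{\left(20 \right)} \left(13 - 22\right) \left(-10 - 3\right) = \frac{42}{20} \left(13 - 22\right) \left(-10 - 3\right) = 42 \cdot \frac{1}{20} \left(\left(-9\right) \left(-13\right)\right) = \frac{21}{10} \cdot 117 = \frac{2457}{10}$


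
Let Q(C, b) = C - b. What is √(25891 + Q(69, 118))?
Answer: √25842 ≈ 160.75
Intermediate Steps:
√(25891 + Q(69, 118)) = √(25891 + (69 - 1*118)) = √(25891 + (69 - 118)) = √(25891 - 49) = √25842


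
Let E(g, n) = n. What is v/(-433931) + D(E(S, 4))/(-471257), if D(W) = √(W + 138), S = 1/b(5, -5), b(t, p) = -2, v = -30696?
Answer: 30696/433931 - √142/471257 ≈ 0.070714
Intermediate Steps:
S = -½ (S = 1/(-2) = -½ ≈ -0.50000)
D(W) = √(138 + W)
v/(-433931) + D(E(S, 4))/(-471257) = -30696/(-433931) + √(138 + 4)/(-471257) = -30696*(-1/433931) + √142*(-1/471257) = 30696/433931 - √142/471257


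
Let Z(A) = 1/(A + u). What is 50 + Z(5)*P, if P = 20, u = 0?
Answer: 54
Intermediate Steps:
Z(A) = 1/A (Z(A) = 1/(A + 0) = 1/A)
50 + Z(5)*P = 50 + 20/5 = 50 + (1/5)*20 = 50 + 4 = 54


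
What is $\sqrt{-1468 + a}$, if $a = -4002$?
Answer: $i \sqrt{5470} \approx 73.959 i$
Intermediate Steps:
$\sqrt{-1468 + a} = \sqrt{-1468 - 4002} = \sqrt{-5470} = i \sqrt{5470}$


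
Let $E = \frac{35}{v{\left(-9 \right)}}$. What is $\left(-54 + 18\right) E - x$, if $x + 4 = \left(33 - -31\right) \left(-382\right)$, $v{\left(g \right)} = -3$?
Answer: $24872$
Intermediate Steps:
$E = - \frac{35}{3}$ ($E = \frac{35}{-3} = 35 \left(- \frac{1}{3}\right) = - \frac{35}{3} \approx -11.667$)
$x = -24452$ ($x = -4 + \left(33 - -31\right) \left(-382\right) = -4 + \left(33 + 31\right) \left(-382\right) = -4 + 64 \left(-382\right) = -4 - 24448 = -24452$)
$\left(-54 + 18\right) E - x = \left(-54 + 18\right) \left(- \frac{35}{3}\right) - -24452 = \left(-36\right) \left(- \frac{35}{3}\right) + 24452 = 420 + 24452 = 24872$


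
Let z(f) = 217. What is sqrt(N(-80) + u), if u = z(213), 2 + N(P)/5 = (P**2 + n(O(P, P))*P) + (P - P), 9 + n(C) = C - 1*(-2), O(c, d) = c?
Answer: sqrt(67007) ≈ 258.86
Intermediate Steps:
n(C) = -7 + C (n(C) = -9 + (C - 1*(-2)) = -9 + (C + 2) = -9 + (2 + C) = -7 + C)
N(P) = -10 + 5*P**2 + 5*P*(-7 + P) (N(P) = -10 + 5*((P**2 + (-7 + P)*P) + (P - P)) = -10 + 5*((P**2 + P*(-7 + P)) + 0) = -10 + 5*(P**2 + P*(-7 + P)) = -10 + (5*P**2 + 5*P*(-7 + P)) = -10 + 5*P**2 + 5*P*(-7 + P))
u = 217
sqrt(N(-80) + u) = sqrt((-10 - 35*(-80) + 10*(-80)**2) + 217) = sqrt((-10 + 2800 + 10*6400) + 217) = sqrt((-10 + 2800 + 64000) + 217) = sqrt(66790 + 217) = sqrt(67007)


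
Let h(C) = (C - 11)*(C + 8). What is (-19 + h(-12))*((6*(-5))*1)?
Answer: -2190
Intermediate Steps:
h(C) = (-11 + C)*(8 + C)
(-19 + h(-12))*((6*(-5))*1) = (-19 + (-88 + (-12)² - 3*(-12)))*((6*(-5))*1) = (-19 + (-88 + 144 + 36))*(-30*1) = (-19 + 92)*(-30) = 73*(-30) = -2190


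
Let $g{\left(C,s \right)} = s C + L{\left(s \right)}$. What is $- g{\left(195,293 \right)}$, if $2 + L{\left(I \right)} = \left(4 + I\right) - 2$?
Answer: $-57428$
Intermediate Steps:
$L{\left(I \right)} = I$ ($L{\left(I \right)} = -2 + \left(\left(4 + I\right) - 2\right) = -2 + \left(2 + I\right) = I$)
$g{\left(C,s \right)} = s + C s$ ($g{\left(C,s \right)} = s C + s = C s + s = s + C s$)
$- g{\left(195,293 \right)} = - 293 \left(1 + 195\right) = - 293 \cdot 196 = \left(-1\right) 57428 = -57428$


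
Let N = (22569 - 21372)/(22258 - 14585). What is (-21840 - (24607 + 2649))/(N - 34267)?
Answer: 188356804/131464747 ≈ 1.4328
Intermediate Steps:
N = 1197/7673 ≈ 0.15600
(-21840 - (24607 + 2649))/(N - 34267) = (-21840 - (24607 + 2649))/(1197/7673 - 34267) = (-21840 - 1*27256)/(-262929494/7673) = (-21840 - 27256)*(-7673/262929494) = -49096*(-7673/262929494) = 188356804/131464747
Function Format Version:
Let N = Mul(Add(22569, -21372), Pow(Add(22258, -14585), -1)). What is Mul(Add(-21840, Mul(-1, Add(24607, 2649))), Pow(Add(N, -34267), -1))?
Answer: Rational(188356804, 131464747) ≈ 1.4328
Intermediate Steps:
N = Rational(1197, 7673) (N = Mul(1197, Pow(7673, -1)) = Mul(1197, Rational(1, 7673)) = Rational(1197, 7673) ≈ 0.15600)
Mul(Add(-21840, Mul(-1, Add(24607, 2649))), Pow(Add(N, -34267), -1)) = Mul(Add(-21840, Mul(-1, Add(24607, 2649))), Pow(Add(Rational(1197, 7673), -34267), -1)) = Mul(Add(-21840, Mul(-1, 27256)), Pow(Rational(-262929494, 7673), -1)) = Mul(Add(-21840, -27256), Rational(-7673, 262929494)) = Mul(-49096, Rational(-7673, 262929494)) = Rational(188356804, 131464747)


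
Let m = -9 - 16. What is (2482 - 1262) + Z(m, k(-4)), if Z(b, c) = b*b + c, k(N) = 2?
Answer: 1847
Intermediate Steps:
m = -25
Z(b, c) = c + b**2 (Z(b, c) = b**2 + c = c + b**2)
(2482 - 1262) + Z(m, k(-4)) = (2482 - 1262) + (2 + (-25)**2) = 1220 + (2 + 625) = 1220 + 627 = 1847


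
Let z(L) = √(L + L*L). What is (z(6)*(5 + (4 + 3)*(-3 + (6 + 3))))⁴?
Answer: 8607757284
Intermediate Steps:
z(L) = √(L + L²)
(z(6)*(5 + (4 + 3)*(-3 + (6 + 3))))⁴ = (√(6*(1 + 6))*(5 + (4 + 3)*(-3 + (6 + 3))))⁴ = (√(6*7)*(5 + 7*(-3 + 9)))⁴ = (√42*(5 + 7*6))⁴ = (√42*(5 + 42))⁴ = (√42*47)⁴ = (47*√42)⁴ = 8607757284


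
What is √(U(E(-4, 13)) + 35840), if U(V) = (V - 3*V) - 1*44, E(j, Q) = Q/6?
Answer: 5*√12885/3 ≈ 189.19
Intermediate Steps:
E(j, Q) = Q/6 (E(j, Q) = Q*(⅙) = Q/6)
U(V) = -44 - 2*V (U(V) = -2*V - 44 = -44 - 2*V)
√(U(E(-4, 13)) + 35840) = √((-44 - 13/3) + 35840) = √(-145/3 + 35840) = √(107375/3) = 5*√12885/3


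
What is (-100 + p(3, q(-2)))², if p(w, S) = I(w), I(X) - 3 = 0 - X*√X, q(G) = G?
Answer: 9436 + 582*√3 ≈ 10444.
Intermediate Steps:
I(X) = 3 - X^(3/2) (I(X) = 3 + (0 - X*√X) = 3 + (0 - X^(3/2)) = 3 - X^(3/2))
p(w, S) = 3 - w^(3/2)
(-100 + p(3, q(-2)))² = (-100 + (3 - 3^(3/2)))² = (-100 + (3 - 3*√3))² = (-97 - 3*√3)²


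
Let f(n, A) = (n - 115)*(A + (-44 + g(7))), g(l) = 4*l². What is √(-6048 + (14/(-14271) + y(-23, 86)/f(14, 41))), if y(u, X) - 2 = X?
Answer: I*√468035025672938335482/278184603 ≈ 77.769*I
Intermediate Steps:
y(u, X) = 2 + X
f(n, A) = (-115 + n)*(152 + A) (f(n, A) = (n - 115)*(A + (-44 + 4*7²)) = (-115 + n)*(A + (-44 + 4*49)) = (-115 + n)*(A + (-44 + 196)) = (-115 + n)*(A + 152) = (-115 + n)*(152 + A))
√(-6048 + (14/(-14271) + y(-23, 86)/f(14, 41))) = √(-6048 + (14/(-14271) + (2 + 86)/(-17480 - 115*41 + 152*14 + 41*14))) = √(-6048 + (14*(-1/14271) + 88/(-17480 - 4715 + 2128 + 574))) = √(-6048 + (-14/14271 + 88/(-19493))) = √(-6048 + (-14/14271 + 88*(-1/19493))) = √(-6048 + (-14/14271 - 88/19493)) = √(-6048 - 1528750/278184603) = √(-1682462007694/278184603) = I*√468035025672938335482/278184603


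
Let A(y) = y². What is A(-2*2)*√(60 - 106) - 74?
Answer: -74 + 16*I*√46 ≈ -74.0 + 108.52*I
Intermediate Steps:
A(-2*2)*√(60 - 106) - 74 = (-2*2)²*√(60 - 106) - 74 = (-4)²*√(-46) - 74 = 16*(I*√46) - 74 = 16*I*√46 - 74 = -74 + 16*I*√46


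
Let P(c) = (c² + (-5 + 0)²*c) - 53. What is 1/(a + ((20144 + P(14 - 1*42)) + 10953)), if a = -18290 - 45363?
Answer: -1/32525 ≈ -3.0746e-5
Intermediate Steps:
a = -63653
P(c) = -53 + c² + 25*c (P(c) = (c² + (-5)²*c) - 53 = (c² + 25*c) - 53 = -53 + c² + 25*c)
1/(a + ((20144 + P(14 - 1*42)) + 10953)) = 1/(-63653 + ((20144 + (-53 + (14 - 1*42)² + 25*(14 - 1*42))) + 10953)) = 1/(-63653 + ((20144 + (-53 + (14 - 42)² + 25*(14 - 42))) + 10953)) = 1/(-63653 + ((20144 + (-53 + (-28)² + 25*(-28))) + 10953)) = 1/(-63653 + ((20144 + (-53 + 784 - 700)) + 10953)) = 1/(-63653 + ((20144 + 31) + 10953)) = 1/(-63653 + (20175 + 10953)) = 1/(-63653 + 31128) = 1/(-32525) = -1/32525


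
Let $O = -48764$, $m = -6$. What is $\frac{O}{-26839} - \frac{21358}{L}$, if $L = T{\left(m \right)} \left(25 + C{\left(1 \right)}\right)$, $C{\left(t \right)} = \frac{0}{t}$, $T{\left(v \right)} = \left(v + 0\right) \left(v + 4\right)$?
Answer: $- \frac{279299081}{4025850} \approx -69.376$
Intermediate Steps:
$T{\left(v \right)} = v \left(4 + v\right)$
$C{\left(t \right)} = 0$
$L = 300$ ($L = - 6 \left(4 - 6\right) \left(25 + 0\right) = \left(-6\right) \left(-2\right) 25 = 12 \cdot 25 = 300$)
$\frac{O}{-26839} - \frac{21358}{L} = - \frac{48764}{-26839} - \frac{21358}{300} = \left(-48764\right) \left(- \frac{1}{26839}\right) - \frac{10679}{150} = \frac{48764}{26839} - \frac{10679}{150} = - \frac{279299081}{4025850}$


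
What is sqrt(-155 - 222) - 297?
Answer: -297 + I*sqrt(377) ≈ -297.0 + 19.416*I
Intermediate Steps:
sqrt(-155 - 222) - 297 = sqrt(-377) - 297 = I*sqrt(377) - 297 = -297 + I*sqrt(377)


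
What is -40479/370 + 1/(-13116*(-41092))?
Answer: -10908334999759/99708094320 ≈ -109.40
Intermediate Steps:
-40479/370 + 1/(-13116*(-41092)) = -40479*1/370 - 1/13116*(-1/41092) = -40479/370 + 1/538962672 = -10908334999759/99708094320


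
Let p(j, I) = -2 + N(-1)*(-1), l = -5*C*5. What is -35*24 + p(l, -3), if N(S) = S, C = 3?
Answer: -841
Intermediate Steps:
l = -75 (l = -5*3*5 = -15*5 = -75)
p(j, I) = -1 (p(j, I) = -2 - 1*(-1) = -2 + 1 = -1)
-35*24 + p(l, -3) = -35*24 - 1 = -840 - 1 = -841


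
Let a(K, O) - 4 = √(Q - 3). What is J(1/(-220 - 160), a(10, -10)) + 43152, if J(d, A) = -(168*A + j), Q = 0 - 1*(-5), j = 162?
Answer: 42318 - 168*√2 ≈ 42080.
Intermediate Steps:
Q = 5 (Q = 0 + 5 = 5)
a(K, O) = 4 + √2 (a(K, O) = 4 + √(5 - 3) = 4 + √2)
J(d, A) = -162 - 168*A (J(d, A) = -(168*A + 162) = -(162 + 168*A) = -162 - 168*A)
J(1/(-220 - 160), a(10, -10)) + 43152 = (-162 - 168*(4 + √2)) + 43152 = (-162 + (-672 - 168*√2)) + 43152 = (-834 - 168*√2) + 43152 = 42318 - 168*√2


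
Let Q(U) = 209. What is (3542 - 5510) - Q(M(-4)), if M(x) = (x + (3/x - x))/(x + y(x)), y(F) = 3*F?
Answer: -2177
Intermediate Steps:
M(x) = 3/(4*x²) (M(x) = (x + (3/x - x))/(x + 3*x) = (x + (-x + 3/x))/((4*x)) = (3/x)*(1/(4*x)) = 3/(4*x²))
(3542 - 5510) - Q(M(-4)) = (3542 - 5510) - 1*209 = -1968 - 209 = -2177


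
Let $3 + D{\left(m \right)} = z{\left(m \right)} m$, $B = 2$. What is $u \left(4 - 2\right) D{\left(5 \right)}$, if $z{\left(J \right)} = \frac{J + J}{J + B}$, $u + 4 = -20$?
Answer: $- \frac{1392}{7} \approx -198.86$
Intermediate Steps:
$u = -24$ ($u = -4 - 20 = -24$)
$z{\left(J \right)} = \frac{2 J}{2 + J}$ ($z{\left(J \right)} = \frac{J + J}{J + 2} = \frac{2 J}{2 + J}$)
$D{\left(m \right)} = -3 + \frac{2 m^{2}}{2 + m}$ ($D{\left(m \right)} = -3 + \frac{2 m}{2 + m} m = -3 + \frac{2 m^{2}}{2 + m}$)
$u \left(4 - 2\right) D{\left(5 \right)} = - 24 \left(4 - 2\right) \frac{-6 - 15 + 2 \cdot 5^{2}}{2 + 5} = \left(-24\right) 2 \frac{-6 - 15 + 2 \cdot 25}{7} = - 48 \frac{-6 - 15 + 50}{7} = - 48 \cdot \frac{1}{7} \cdot 29 = \left(-48\right) \frac{29}{7} = - \frac{1392}{7}$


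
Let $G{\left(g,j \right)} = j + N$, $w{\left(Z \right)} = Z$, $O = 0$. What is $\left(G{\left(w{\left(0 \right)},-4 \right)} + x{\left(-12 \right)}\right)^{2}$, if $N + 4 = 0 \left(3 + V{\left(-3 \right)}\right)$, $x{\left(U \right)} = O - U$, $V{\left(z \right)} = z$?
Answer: $16$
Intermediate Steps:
$x{\left(U \right)} = - U$ ($x{\left(U \right)} = 0 - U = - U$)
$N = -4$ ($N = -4 + 0 \left(3 - 3\right) = -4 + 0 \cdot 0 = -4 + 0 = -4$)
$G{\left(g,j \right)} = -4 + j$ ($G{\left(g,j \right)} = j - 4 = -4 + j$)
$\left(G{\left(w{\left(0 \right)},-4 \right)} + x{\left(-12 \right)}\right)^{2} = \left(\left(-4 - 4\right) - -12\right)^{2} = \left(-8 + 12\right)^{2} = 4^{2} = 16$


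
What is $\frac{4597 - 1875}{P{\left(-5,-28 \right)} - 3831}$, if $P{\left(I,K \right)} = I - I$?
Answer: $- \frac{2722}{3831} \approx -0.71052$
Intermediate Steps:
$P{\left(I,K \right)} = 0$
$\frac{4597 - 1875}{P{\left(-5,-28 \right)} - 3831} = \frac{4597 - 1875}{0 - 3831} = \frac{2722}{-3831} = 2722 \left(- \frac{1}{3831}\right) = - \frac{2722}{3831}$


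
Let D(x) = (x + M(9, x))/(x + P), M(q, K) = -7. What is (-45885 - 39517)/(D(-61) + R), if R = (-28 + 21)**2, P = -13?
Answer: -3159874/1847 ≈ -1710.8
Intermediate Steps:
D(x) = (-7 + x)/(-13 + x) (D(x) = (x - 7)/(x - 13) = (-7 + x)/(-13 + x))
R = 49 (R = (-7)**2 = 49)
(-45885 - 39517)/(D(-61) + R) = (-45885 - 39517)/((-7 - 61)/(-13 - 61) + 49) = -85402/(-68/(-74) + 49) = -85402/(-1/74*(-68) + 49) = -85402/(34/37 + 49) = -85402/1847/37 = -85402*37/1847 = -3159874/1847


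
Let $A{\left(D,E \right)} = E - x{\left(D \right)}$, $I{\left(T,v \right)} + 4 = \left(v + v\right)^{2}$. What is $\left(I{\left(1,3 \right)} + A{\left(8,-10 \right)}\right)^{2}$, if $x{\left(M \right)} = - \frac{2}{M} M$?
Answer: $576$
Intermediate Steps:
$x{\left(M \right)} = -2$
$I{\left(T,v \right)} = -4 + 4 v^{2}$ ($I{\left(T,v \right)} = -4 + \left(v + v\right)^{2} = -4 + \left(2 v\right)^{2} = -4 + 4 v^{2}$)
$A{\left(D,E \right)} = 2 + E$ ($A{\left(D,E \right)} = E - -2 = E + 2 = 2 + E$)
$\left(I{\left(1,3 \right)} + A{\left(8,-10 \right)}\right)^{2} = \left(\left(-4 + 4 \cdot 3^{2}\right) + \left(2 - 10\right)\right)^{2} = \left(\left(-4 + 4 \cdot 9\right) - 8\right)^{2} = \left(\left(-4 + 36\right) - 8\right)^{2} = \left(32 - 8\right)^{2} = 24^{2} = 576$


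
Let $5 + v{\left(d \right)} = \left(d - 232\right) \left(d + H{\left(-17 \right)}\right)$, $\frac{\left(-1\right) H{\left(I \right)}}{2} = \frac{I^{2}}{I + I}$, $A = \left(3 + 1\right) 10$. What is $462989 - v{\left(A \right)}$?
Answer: $473938$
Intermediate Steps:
$A = 40$ ($A = 4 \cdot 10 = 40$)
$H{\left(I \right)} = - I$ ($H{\left(I \right)} = - 2 \frac{I^{2}}{I + I} = - 2 \frac{I^{2}}{2 I} = - 2 \frac{1}{2 I} I^{2} = - 2 \frac{I}{2} = - I$)
$v{\left(d \right)} = -5 + \left(-232 + d\right) \left(17 + d\right)$ ($v{\left(d \right)} = -5 + \left(d - 232\right) \left(d - -17\right) = -5 + \left(-232 + d\right) \left(d + 17\right) = -5 + \left(-232 + d\right) \left(17 + d\right)$)
$462989 - v{\left(A \right)} = 462989 - \left(-3949 + 40^{2} - 8600\right) = 462989 - \left(-3949 + 1600 - 8600\right) = 462989 - -10949 = 462989 + 10949 = 473938$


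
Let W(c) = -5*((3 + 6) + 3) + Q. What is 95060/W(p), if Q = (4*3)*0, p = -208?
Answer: -4753/3 ≈ -1584.3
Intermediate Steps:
Q = 0 (Q = 12*0 = 0)
W(c) = -60 (W(c) = -5*((3 + 6) + 3) + 0 = -5*(9 + 3) + 0 = -5*12 + 0 = -60 + 0 = -60)
95060/W(p) = 95060/(-60) = 95060*(-1/60) = -4753/3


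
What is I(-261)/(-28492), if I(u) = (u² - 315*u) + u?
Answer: -150075/28492 ≈ -5.2673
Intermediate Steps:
I(u) = u² - 314*u
I(-261)/(-28492) = -261*(-314 - 261)/(-28492) = -261*(-575)*(-1/28492) = 150075*(-1/28492) = -150075/28492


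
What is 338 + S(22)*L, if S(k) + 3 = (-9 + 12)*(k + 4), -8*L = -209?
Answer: 18379/8 ≈ 2297.4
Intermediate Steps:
L = 209/8 (L = -⅛*(-209) = 209/8 ≈ 26.125)
S(k) = 9 + 3*k (S(k) = -3 + (-9 + 12)*(k + 4) = -3 + 3*(4 + k) = -3 + (12 + 3*k) = 9 + 3*k)
338 + S(22)*L = 338 + (9 + 3*22)*(209/8) = 338 + (9 + 66)*(209/8) = 338 + 75*(209/8) = 338 + 15675/8 = 18379/8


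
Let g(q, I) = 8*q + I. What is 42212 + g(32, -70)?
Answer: 42398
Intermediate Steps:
g(q, I) = I + 8*q
42212 + g(32, -70) = 42212 + (-70 + 8*32) = 42212 + (-70 + 256) = 42212 + 186 = 42398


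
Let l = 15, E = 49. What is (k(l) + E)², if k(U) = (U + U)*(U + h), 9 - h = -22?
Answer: 2042041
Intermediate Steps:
h = 31 (h = 9 - 1*(-22) = 9 + 22 = 31)
k(U) = 2*U*(31 + U) (k(U) = (U + U)*(U + 31) = (2*U)*(31 + U) = 2*U*(31 + U))
(k(l) + E)² = (2*15*(31 + 15) + 49)² = (2*15*46 + 49)² = (1380 + 49)² = 1429² = 2042041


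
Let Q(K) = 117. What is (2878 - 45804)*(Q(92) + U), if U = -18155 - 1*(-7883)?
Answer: 435913530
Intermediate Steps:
U = -10272 (U = -18155 + 7883 = -10272)
(2878 - 45804)*(Q(92) + U) = (2878 - 45804)*(117 - 10272) = -42926*(-10155) = 435913530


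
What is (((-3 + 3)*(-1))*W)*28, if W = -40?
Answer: 0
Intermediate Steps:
(((-3 + 3)*(-1))*W)*28 = (((-3 + 3)*(-1))*(-40))*28 = ((0*(-1))*(-40))*28 = (0*(-40))*28 = 0*28 = 0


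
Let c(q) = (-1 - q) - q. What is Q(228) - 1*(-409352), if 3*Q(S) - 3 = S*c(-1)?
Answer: 409429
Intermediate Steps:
c(q) = -1 - 2*q
Q(S) = 1 + S/3 (Q(S) = 1 + (S*(-1 - 2*(-1)))/3 = 1 + (S*(-1 + 2))/3 = 1 + (S*1)/3 = 1 + S/3)
Q(228) - 1*(-409352) = (1 + (1/3)*228) - 1*(-409352) = (1 + 76) + 409352 = 77 + 409352 = 409429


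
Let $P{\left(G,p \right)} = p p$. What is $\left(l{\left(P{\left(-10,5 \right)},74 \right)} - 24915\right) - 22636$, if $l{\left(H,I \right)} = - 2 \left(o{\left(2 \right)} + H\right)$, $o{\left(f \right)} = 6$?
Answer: $-47613$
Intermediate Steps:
$P{\left(G,p \right)} = p^{2}$
$l{\left(H,I \right)} = -12 - 2 H$ ($l{\left(H,I \right)} = - 2 \left(6 + H\right) = -12 - 2 H$)
$\left(l{\left(P{\left(-10,5 \right)},74 \right)} - 24915\right) - 22636 = \left(\left(-12 - 2 \cdot 5^{2}\right) - 24915\right) - 22636 = \left(\left(-12 - 50\right) - 24915\right) - 22636 = \left(-62 - 24915\right) - 22636 = -24977 - 22636 = -47613$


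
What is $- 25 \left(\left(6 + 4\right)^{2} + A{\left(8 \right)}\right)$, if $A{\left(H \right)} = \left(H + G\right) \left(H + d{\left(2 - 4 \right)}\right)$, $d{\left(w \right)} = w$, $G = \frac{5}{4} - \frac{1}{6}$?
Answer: $- \frac{7725}{2} \approx -3862.5$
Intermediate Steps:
$G = \frac{13}{12}$ ($G = 5 \cdot \frac{1}{4} - \frac{1}{6} = \frac{5}{4} - \frac{1}{6} = \frac{13}{12} \approx 1.0833$)
$A{\left(H \right)} = \left(-2 + H\right) \left(\frac{13}{12} + H\right)$ ($A{\left(H \right)} = \left(H + \frac{13}{12}\right) \left(H + \left(2 - 4\right)\right) = \left(\frac{13}{12} + H\right) \left(H + \left(2 - 4\right)\right) = \left(\frac{13}{12} + H\right) \left(H - 2\right) = \left(\frac{13}{12} + H\right) \left(-2 + H\right) = \left(-2 + H\right) \left(\frac{13}{12} + H\right)$)
$- 25 \left(\left(6 + 4\right)^{2} + A{\left(8 \right)}\right) = - 25 \left(\left(6 + 4\right)^{2} - \left(\frac{19}{2} - 64\right)\right) = - 25 \left(10^{2} - - \frac{109}{2}\right) = - 25 \left(100 + \frac{109}{2}\right) = \left(-25\right) \frac{309}{2} = - \frac{7725}{2}$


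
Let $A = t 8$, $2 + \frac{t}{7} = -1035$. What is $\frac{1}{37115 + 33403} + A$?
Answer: $- \frac{4095121295}{70518} \approx -58072.0$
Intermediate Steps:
$t = -7259$ ($t = -14 + 7 \left(-1035\right) = -14 - 7245 = -7259$)
$A = -58072$ ($A = \left(-7259\right) 8 = -58072$)
$\frac{1}{37115 + 33403} + A = \frac{1}{37115 + 33403} - 58072 = \frac{1}{70518} - 58072 = - \frac{4095121295}{70518}$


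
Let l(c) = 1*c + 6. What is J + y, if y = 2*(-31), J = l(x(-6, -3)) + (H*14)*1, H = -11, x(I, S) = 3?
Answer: -207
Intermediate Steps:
l(c) = 6 + c (l(c) = c + 6 = 6 + c)
J = -145 (J = (6 + 3) - 11*14*1 = 9 - 154*1 = 9 - 154 = -145)
y = -62
J + y = -145 - 62 = -207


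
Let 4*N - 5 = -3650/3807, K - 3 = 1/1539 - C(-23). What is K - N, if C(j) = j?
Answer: 7230505/289332 ≈ 24.990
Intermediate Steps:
K = 40015/1539 (K = 3 + (1/1539 - 1*(-23)) = 3 + (1/1539 + 23) = 3 + 35398/1539 = 40015/1539 ≈ 26.001)
N = 15385/15228 (N = 5/4 + (-3650/3807)/4 = 5/4 + (-3650*1/3807)/4 = 5/4 + (¼)*(-3650/3807) = 5/4 - 1825/7614 = 15385/15228 ≈ 1.0103)
K - N = 40015/1539 - 1*15385/15228 = 40015/1539 - 15385/15228 = 7230505/289332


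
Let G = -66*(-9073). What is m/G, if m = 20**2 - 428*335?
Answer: -23830/99803 ≈ -0.23877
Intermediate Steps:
m = -142980 (m = 400 - 143380 = -142980)
G = 598818
m/G = -142980/598818 = -142980*1/598818 = -23830/99803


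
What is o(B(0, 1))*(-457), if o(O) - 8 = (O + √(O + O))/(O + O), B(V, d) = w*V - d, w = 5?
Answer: -7769/2 + 457*I*√2/2 ≈ -3884.5 + 323.15*I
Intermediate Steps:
B(V, d) = -d + 5*V (B(V, d) = 5*V - d = -d + 5*V)
o(O) = 8 + (O + √2*√O)/(2*O) (o(O) = 8 + (O + √(O + O))/(O + O) = 8 + (O + √(2*O))/((2*O)) = 8 + (O + √2*√O)*(1/(2*O)) = 8 + (O + √2*√O)/(2*O))
o(B(0, 1))*(-457) = (17/2 + √2/(2*√(-1*1 + 5*0)))*(-457) = (17/2 + √2/(2*√(-1 + 0)))*(-457) = (17/2 + √2/(2*√(-1)))*(-457) = (17/2 + √2*(-I)/2)*(-457) = (17/2 - I*√2/2)*(-457) = -7769/2 + 457*I*√2/2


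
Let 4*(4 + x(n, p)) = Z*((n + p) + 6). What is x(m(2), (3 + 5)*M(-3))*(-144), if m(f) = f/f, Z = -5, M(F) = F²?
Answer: 14796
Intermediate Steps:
m(f) = 1
x(n, p) = -23/2 - 5*n/4 - 5*p/4 (x(n, p) = -4 + (-5*((n + p) + 6))/4 = -4 + (-5*(6 + n + p))/4 = -4 + (-30 - 5*n - 5*p)/4 = -4 + (-15/2 - 5*n/4 - 5*p/4) = -23/2 - 5*n/4 - 5*p/4)
x(m(2), (3 + 5)*M(-3))*(-144) = (-23/2 - 5/4*1 - 5*(3 + 5)*(-3)²/4)*(-144) = (-23/2 - 5/4 - 10*9)*(-144) = (-23/2 - 5/4 - 5/4*72)*(-144) = (-23/2 - 5/4 - 90)*(-144) = -411/4*(-144) = 14796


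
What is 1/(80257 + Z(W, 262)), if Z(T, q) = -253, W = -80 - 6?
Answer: 1/80004 ≈ 1.2499e-5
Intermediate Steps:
W = -86
1/(80257 + Z(W, 262)) = 1/(80257 - 253) = 1/80004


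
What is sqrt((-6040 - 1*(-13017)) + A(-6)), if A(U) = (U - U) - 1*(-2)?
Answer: sqrt(6979) ≈ 83.540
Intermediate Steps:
A(U) = 2 (A(U) = 0 + 2 = 2)
sqrt((-6040 - 1*(-13017)) + A(-6)) = sqrt((-6040 - 1*(-13017)) + 2) = sqrt((-6040 + 13017) + 2) = sqrt(6977 + 2) = sqrt(6979)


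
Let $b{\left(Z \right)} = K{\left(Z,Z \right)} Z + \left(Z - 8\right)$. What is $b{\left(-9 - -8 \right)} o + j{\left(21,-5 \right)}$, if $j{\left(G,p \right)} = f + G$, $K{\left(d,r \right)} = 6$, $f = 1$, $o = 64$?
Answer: $-938$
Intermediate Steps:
$j{\left(G,p \right)} = 1 + G$
$b{\left(Z \right)} = -8 + 7 Z$ ($b{\left(Z \right)} = 6 Z + \left(Z - 8\right) = 6 Z + \left(-8 + Z\right) = -8 + 7 Z$)
$b{\left(-9 - -8 \right)} o + j{\left(21,-5 \right)} = \left(-8 + 7 \left(-9 - -8\right)\right) 64 + \left(1 + 21\right) = \left(-8 + 7 \left(-9 + 8\right)\right) 64 + 22 = \left(-8 + 7 \left(-1\right)\right) 64 + 22 = \left(-8 - 7\right) 64 + 22 = \left(-15\right) 64 + 22 = -960 + 22 = -938$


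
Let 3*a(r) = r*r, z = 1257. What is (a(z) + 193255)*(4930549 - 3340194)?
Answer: 1144956997990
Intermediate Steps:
a(r) = r²/3 (a(r) = (r*r)/3 = r²/3)
(a(z) + 193255)*(4930549 - 3340194) = ((⅓)*1257² + 193255)*(4930549 - 3340194) = ((⅓)*1580049 + 193255)*1590355 = (526683 + 193255)*1590355 = 719938*1590355 = 1144956997990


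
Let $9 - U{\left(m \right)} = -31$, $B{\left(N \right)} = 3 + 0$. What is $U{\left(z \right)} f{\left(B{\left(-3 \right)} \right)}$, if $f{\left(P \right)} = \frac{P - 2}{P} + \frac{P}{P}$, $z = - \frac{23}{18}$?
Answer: $\frac{160}{3} \approx 53.333$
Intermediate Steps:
$z = - \frac{23}{18}$ ($z = \left(-23\right) \frac{1}{18} = - \frac{23}{18} \approx -1.2778$)
$B{\left(N \right)} = 3$
$U{\left(m \right)} = 40$ ($U{\left(m \right)} = 9 - -31 = 9 + 31 = 40$)
$f{\left(P \right)} = 1 + \frac{-2 + P}{P}$ ($f{\left(P \right)} = \frac{-2 + P}{P} + 1 = 1 + \frac{-2 + P}{P}$)
$U{\left(z \right)} f{\left(B{\left(-3 \right)} \right)} = 40 \left(2 - \frac{2}{3}\right) = 40 \cdot \frac{4}{3} = \frac{160}{3}$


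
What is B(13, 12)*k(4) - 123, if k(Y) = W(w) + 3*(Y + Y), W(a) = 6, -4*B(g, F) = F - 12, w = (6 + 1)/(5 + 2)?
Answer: -123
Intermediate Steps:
w = 1 (w = 7/7 = 7*(1/7) = 1)
B(g, F) = 3 - F/4 (B(g, F) = -(F - 12)/4 = -(-12 + F)/4 = 3 - F/4)
k(Y) = 6 + 6*Y (k(Y) = 6 + 3*(Y + Y) = 6 + 3*(2*Y) = 6 + 6*Y)
B(13, 12)*k(4) - 123 = (3 - 1/4*12)*(6 + 6*4) - 123 = (3 - 3)*(6 + 24) - 123 = 0*30 - 123 = 0 - 123 = -123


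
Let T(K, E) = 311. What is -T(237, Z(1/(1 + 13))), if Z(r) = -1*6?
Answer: -311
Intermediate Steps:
Z(r) = -6
-T(237, Z(1/(1 + 13))) = -1*311 = -311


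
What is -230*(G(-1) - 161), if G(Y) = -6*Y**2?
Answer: 38410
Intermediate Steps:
-230*(G(-1) - 161) = -230*(-6*(-1)**2 - 161) = -230*(-6*1 - 161) = -230*(-6 - 161) = -230*(-167) = 38410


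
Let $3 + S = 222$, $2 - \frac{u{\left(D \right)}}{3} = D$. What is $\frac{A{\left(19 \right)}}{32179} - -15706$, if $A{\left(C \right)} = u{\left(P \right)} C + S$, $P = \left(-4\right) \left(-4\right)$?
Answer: $\frac{505402795}{32179} \approx 15706.0$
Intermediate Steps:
$P = 16$
$u{\left(D \right)} = 6 - 3 D$
$S = 219$ ($S = -3 + 222 = 219$)
$A{\left(C \right)} = 219 - 42 C$ ($A{\left(C \right)} = \left(6 - 48\right) C + 219 = - 42 C + 219 = 219 - 42 C$)
$\frac{A{\left(19 \right)}}{32179} - -15706 = \frac{219 - 798}{32179} - -15706 = \left(219 - 798\right) \frac{1}{32179} + 15706 = \left(-579\right) \frac{1}{32179} + 15706 = - \frac{579}{32179} + 15706 = \frac{505402795}{32179}$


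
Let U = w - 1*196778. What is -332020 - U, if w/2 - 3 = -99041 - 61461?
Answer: 185756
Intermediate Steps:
w = -320998 (w = 6 + 2*(-99041 - 61461) = 6 + 2*(-160502) = 6 - 321004 = -320998)
U = -517776 (U = -320998 - 1*196778 = -320998 - 196778 = -517776)
-332020 - U = -332020 - 1*(-517776) = -332020 + 517776 = 185756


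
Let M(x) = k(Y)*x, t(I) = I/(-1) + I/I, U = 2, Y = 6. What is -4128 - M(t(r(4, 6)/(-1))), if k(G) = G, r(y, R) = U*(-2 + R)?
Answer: -4182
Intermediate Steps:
r(y, R) = -4 + 2*R (r(y, R) = 2*(-2 + R) = -4 + 2*R)
t(I) = 1 - I (t(I) = I*(-1) + 1 = -I + 1 = 1 - I)
M(x) = 6*x
-4128 - M(t(r(4, 6)/(-1))) = -4128 - 6*(1 - (-4 + 2*6)/(-1)) = -4128 - 6*(1 - (-4 + 12)*(-1)) = -4128 - 6*(1 - 8*(-1)) = -4128 - 6*(1 - 1*(-8)) = -4128 - 6*(1 + 8) = -4128 - 6*9 = -4128 - 1*54 = -4128 - 54 = -4182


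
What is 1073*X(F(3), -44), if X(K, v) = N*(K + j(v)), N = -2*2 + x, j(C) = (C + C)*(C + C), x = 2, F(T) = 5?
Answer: -16629354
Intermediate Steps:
j(C) = 4*C² (j(C) = (2*C)*(2*C) = 4*C²)
N = -2 (N = -2*2 + 2 = -4 + 2 = -2)
X(K, v) = -8*v² - 2*K (X(K, v) = -2*(K + 4*v²) = -8*v² - 2*K)
1073*X(F(3), -44) = 1073*(-8*(-44)² - 2*5) = 1073*(-8*1936 - 10) = 1073*(-15488 - 10) = 1073*(-15498) = -16629354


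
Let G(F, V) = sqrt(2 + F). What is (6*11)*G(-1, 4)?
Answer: 66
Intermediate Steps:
(6*11)*G(-1, 4) = (6*11)*sqrt(2 - 1) = 66*sqrt(1) = 66*1 = 66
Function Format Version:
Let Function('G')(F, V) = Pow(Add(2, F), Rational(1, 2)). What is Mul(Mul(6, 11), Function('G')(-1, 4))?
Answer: 66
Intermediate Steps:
Mul(Mul(6, 11), Function('G')(-1, 4)) = Mul(Mul(6, 11), Pow(Add(2, -1), Rational(1, 2))) = Mul(66, Pow(1, Rational(1, 2))) = Mul(66, 1) = 66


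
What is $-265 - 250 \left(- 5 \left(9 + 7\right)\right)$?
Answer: $19735$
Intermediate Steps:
$-265 - 250 \left(- 5 \left(9 + 7\right)\right) = -265 - 250 \left(\left(-5\right) 16\right) = -265 - -20000 = -265 + 20000 = 19735$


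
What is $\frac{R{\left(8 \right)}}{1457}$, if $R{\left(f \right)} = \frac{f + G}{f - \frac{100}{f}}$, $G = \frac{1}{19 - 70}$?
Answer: $- \frac{814}{668763} \approx -0.0012172$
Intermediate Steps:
$G = - \frac{1}{51}$ ($G = \frac{1}{-51} = - \frac{1}{51} \approx -0.019608$)
$R{\left(f \right)} = \frac{- \frac{1}{51} + f}{f - \frac{100}{f}}$ ($R{\left(f \right)} = \frac{f - \frac{1}{51}}{f - \frac{100}{f}} = \frac{- \frac{1}{51} + f}{f - \frac{100}{f}}$)
$\frac{R{\left(8 \right)}}{1457} = \frac{\frac{1}{51} \cdot 8 \frac{1}{-100 + 8^{2}} \left(-1 + 51 \cdot 8\right)}{1457} = \frac{1}{51} \cdot 8 \frac{1}{-100 + 64} \left(-1 + 408\right) \frac{1}{1457} = \frac{1}{51} \cdot 8 \frac{1}{-36} \cdot 407 \cdot \frac{1}{1457} = \frac{1}{51} \cdot 8 \left(- \frac{1}{36}\right) 407 \cdot \frac{1}{1457} = \left(- \frac{814}{459}\right) \frac{1}{1457} = - \frac{814}{668763}$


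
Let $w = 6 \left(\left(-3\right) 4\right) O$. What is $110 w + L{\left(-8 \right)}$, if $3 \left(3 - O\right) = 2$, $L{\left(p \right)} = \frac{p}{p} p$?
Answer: $-18488$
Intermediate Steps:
$L{\left(p \right)} = p$ ($L{\left(p \right)} = 1 p = p$)
$O = \frac{7}{3}$ ($O = 3 - \frac{2}{3} = \frac{7}{3} \approx 2.3333$)
$w = -168$ ($w = 6 \left(\left(-3\right) 4\right) \frac{7}{3} = 6 \left(-12\right) \frac{7}{3} = \left(-72\right) \frac{7}{3} = -168$)
$110 w + L{\left(-8 \right)} = 110 \left(-168\right) - 8 = -18480 - 8 = -18488$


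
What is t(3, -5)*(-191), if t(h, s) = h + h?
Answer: -1146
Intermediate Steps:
t(h, s) = 2*h
t(3, -5)*(-191) = (2*3)*(-191) = 6*(-191) = -1146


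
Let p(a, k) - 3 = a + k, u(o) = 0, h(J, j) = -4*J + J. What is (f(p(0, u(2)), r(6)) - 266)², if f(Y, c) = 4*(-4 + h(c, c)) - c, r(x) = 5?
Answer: 120409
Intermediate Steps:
h(J, j) = -3*J
p(a, k) = 3 + a + k (p(a, k) = 3 + (a + k) = 3 + a + k)
f(Y, c) = -16 - 13*c (f(Y, c) = 4*(-4 - 3*c) - c = (-16 - 12*c) - c = -16 - 13*c)
(f(p(0, u(2)), r(6)) - 266)² = ((-16 - 13*5) - 266)² = ((-16 - 65) - 266)² = (-81 - 266)² = (-347)² = 120409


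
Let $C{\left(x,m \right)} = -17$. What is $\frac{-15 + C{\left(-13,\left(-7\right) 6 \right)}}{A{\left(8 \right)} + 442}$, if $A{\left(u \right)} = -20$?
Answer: $- \frac{16}{211} \approx -0.075829$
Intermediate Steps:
$\frac{-15 + C{\left(-13,\left(-7\right) 6 \right)}}{A{\left(8 \right)} + 442} = \frac{-15 - 17}{-20 + 442} = - \frac{32}{422} = \left(-32\right) \frac{1}{422} = - \frac{16}{211}$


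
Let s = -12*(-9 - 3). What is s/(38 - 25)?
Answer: 144/13 ≈ 11.077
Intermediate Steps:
s = 144 (s = -12*(-12) = 144)
s/(38 - 25) = 144/(38 - 25) = 144/13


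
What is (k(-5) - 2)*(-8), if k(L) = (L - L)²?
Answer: 16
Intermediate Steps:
k(L) = 0 (k(L) = 0² = 0)
(k(-5) - 2)*(-8) = (0 - 2)*(-8) = -2*(-8) = 16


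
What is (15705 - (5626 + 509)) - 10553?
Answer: -983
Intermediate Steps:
(15705 - (5626 + 509)) - 10553 = (15705 - 1*6135) - 10553 = (15705 - 6135) - 10553 = 9570 - 10553 = -983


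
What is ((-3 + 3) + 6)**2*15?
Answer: 540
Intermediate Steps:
((-3 + 3) + 6)**2*15 = (0 + 6)**2*15 = 6**2*15 = 36*15 = 540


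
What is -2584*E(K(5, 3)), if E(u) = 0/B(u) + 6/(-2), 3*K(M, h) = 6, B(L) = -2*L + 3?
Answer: 7752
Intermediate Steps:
B(L) = 3 - 2*L
K(M, h) = 2 (K(M, h) = (⅓)*6 = 2)
E(u) = -3 (E(u) = 0/(3 - 2*u) + 6/(-2) = 0 + 6*(-½) = 0 - 3 = -3)
-2584*E(K(5, 3)) = -2584*(-3) = 7752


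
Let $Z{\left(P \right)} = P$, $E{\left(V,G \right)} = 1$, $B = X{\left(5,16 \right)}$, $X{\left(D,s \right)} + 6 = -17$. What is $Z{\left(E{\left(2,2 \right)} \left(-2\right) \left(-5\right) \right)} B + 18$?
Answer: $-212$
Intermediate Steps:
$X{\left(D,s \right)} = -23$ ($X{\left(D,s \right)} = -6 - 17 = -23$)
$B = -23$
$Z{\left(E{\left(2,2 \right)} \left(-2\right) \left(-5\right) \right)} B + 18 = 1 \left(-2\right) \left(-5\right) \left(-23\right) + 18 = \left(-2\right) \left(-5\right) \left(-23\right) + 18 = 10 \left(-23\right) + 18 = -230 + 18 = -212$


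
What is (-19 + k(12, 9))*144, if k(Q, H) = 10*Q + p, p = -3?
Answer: 14112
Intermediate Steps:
k(Q, H) = -3 + 10*Q (k(Q, H) = 10*Q - 3 = -3 + 10*Q)
(-19 + k(12, 9))*144 = (-19 + (-3 + 10*12))*144 = (-19 + (-3 + 120))*144 = (-19 + 117)*144 = 98*144 = 14112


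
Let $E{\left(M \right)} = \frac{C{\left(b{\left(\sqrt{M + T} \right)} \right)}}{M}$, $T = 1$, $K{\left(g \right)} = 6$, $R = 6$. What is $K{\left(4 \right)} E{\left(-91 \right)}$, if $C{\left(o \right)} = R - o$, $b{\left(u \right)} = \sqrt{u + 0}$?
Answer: $- \frac{36}{91} + \frac{6 \sqrt{3} \sqrt[4]{10} \sqrt{i}}{91} \approx -0.252 + 0.1436 i$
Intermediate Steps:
$b{\left(u \right)} = \sqrt{u}$
$C{\left(o \right)} = 6 - o$
$E{\left(M \right)} = \frac{6 - \sqrt[4]{1 + M}}{M}$ ($E{\left(M \right)} = \frac{6 - \sqrt{\sqrt{M + 1}}}{M} = \frac{6 - \sqrt{\sqrt{1 + M}}}{M} = \frac{6 - \sqrt[4]{1 + M}}{M}$)
$K{\left(4 \right)} E{\left(-91 \right)} = 6 \frac{6 - \sqrt[4]{1 - 91}}{-91} = 6 \left(- \frac{6 - \sqrt[4]{-90}}{91}\right) = 6 \left(- \frac{6 - \sqrt[4]{-10} \sqrt{3}}{91}\right) = 6 \left(- \frac{6}{91} + \frac{\sqrt[4]{-10} \sqrt{3}}{91}\right) = - \frac{36}{91} + \frac{6 \sqrt[4]{-10} \sqrt{3}}{91}$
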